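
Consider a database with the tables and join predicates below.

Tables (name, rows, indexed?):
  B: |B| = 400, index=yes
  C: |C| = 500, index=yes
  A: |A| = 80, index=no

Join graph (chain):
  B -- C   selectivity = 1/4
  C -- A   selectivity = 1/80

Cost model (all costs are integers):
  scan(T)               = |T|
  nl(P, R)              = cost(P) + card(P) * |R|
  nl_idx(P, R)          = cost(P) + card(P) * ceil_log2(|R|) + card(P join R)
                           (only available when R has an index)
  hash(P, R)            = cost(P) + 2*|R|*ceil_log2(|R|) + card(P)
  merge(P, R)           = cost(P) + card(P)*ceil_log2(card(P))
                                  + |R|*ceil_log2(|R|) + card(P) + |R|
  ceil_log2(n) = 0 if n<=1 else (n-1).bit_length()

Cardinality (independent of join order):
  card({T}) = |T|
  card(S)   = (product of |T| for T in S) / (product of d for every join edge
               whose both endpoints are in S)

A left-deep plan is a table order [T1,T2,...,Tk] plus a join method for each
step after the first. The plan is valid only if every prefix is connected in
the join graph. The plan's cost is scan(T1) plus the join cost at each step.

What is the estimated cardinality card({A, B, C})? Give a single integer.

Tables in S: A(80), B(400), C(500)
Edges inside S: B-C(d=4), C-A(d=80)
numerator = 80 * 400 * 500 = 16000000
denominator = 4 * 80 = 320
card(S) = 16000000 / 320 = 50000

50000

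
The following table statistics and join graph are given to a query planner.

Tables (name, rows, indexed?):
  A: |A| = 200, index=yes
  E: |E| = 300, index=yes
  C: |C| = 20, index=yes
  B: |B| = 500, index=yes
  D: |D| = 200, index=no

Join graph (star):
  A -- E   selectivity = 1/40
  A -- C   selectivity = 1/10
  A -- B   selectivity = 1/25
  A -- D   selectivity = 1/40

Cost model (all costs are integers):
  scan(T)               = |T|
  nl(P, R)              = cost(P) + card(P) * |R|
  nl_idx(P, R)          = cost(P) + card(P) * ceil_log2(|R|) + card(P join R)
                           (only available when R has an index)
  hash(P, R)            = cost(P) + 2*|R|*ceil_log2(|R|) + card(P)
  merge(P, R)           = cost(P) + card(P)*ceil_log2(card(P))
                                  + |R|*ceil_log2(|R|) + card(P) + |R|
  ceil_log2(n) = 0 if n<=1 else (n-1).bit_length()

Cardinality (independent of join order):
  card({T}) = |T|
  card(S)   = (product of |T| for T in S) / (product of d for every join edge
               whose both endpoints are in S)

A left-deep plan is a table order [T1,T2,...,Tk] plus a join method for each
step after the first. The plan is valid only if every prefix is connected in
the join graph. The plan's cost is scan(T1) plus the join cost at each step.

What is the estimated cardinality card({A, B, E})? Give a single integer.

Tables in S: A(200), B(500), E(300)
Edges inside S: A-E(d=40), A-B(d=25)
numerator = 200 * 500 * 300 = 30000000
denominator = 40 * 25 = 1000
card(S) = 30000000 / 1000 = 30000

30000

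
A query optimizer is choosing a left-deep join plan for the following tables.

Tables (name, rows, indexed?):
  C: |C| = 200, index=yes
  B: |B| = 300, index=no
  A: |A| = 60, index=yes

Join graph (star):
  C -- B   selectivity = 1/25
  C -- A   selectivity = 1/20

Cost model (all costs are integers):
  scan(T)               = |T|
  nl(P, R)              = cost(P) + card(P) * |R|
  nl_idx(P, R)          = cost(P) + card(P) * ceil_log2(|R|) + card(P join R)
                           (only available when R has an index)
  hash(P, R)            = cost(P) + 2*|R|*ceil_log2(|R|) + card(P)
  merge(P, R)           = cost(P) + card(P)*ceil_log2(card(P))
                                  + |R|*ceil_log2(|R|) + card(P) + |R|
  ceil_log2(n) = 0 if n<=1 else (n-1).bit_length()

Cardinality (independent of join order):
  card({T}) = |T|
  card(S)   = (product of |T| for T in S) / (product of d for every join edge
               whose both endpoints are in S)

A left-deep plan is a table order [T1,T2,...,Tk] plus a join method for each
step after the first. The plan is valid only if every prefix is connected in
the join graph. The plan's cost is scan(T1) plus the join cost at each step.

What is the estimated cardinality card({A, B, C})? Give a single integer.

7200

Tables in S: A(60), B(300), C(200)
Edges inside S: C-B(d=25), C-A(d=20)
numerator = 60 * 300 * 200 = 3600000
denominator = 25 * 20 = 500
card(S) = 3600000 / 500 = 7200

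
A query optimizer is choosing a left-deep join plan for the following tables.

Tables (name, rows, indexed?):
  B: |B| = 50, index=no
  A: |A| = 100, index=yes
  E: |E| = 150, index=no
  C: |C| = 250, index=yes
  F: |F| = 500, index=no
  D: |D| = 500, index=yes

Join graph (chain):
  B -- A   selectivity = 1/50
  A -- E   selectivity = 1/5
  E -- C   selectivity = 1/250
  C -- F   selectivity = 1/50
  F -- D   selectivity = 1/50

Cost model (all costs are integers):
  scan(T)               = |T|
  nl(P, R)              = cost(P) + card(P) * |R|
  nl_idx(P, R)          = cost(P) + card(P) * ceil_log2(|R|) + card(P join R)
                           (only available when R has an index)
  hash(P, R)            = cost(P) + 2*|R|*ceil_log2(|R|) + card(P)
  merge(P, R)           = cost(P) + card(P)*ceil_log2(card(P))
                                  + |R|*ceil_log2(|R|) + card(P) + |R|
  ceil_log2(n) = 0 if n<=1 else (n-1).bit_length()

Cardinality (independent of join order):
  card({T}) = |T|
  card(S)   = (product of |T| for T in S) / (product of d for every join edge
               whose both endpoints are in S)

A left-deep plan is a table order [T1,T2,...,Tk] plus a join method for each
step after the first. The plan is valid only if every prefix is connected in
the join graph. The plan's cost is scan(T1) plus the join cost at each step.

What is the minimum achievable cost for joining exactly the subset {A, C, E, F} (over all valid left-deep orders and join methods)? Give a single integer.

Selinger DP over subsets of {A,C,E,F}:
  {A}: scan cost=100, card=100
  {E}: scan cost=150, card=150
  {C}: scan cost=250, card=250
  {F}: scan cost=500, card=500
  {AE}: card=3000; try (A,hash)→1700, (E,merge)→2250, (A,merge)→2300, (E,hash)→2600, (A,nl_idx)→4200, (E,nl)→15100 …(+1); best=1700 via (A,hash)
  {CE}: card=150; try (C,nl_idx)→1500, (E,hash)→2900, (C,merge)→3750, (E,merge)→3850, (C,hash)→4300, (C,nl)→37650 …(+1); best=1500 via (C,nl_idx)
  {CF}: card=2500; try (C,hash)→5000, (C,nl_idx)→7000, (F,merge)→7500, (C,merge)→7750, (F,hash)→9500, (F,nl)→125250 …(+1); best=5000 via (C,hash)
  {ACE}: card=3000; try (A,hash)→3050, (A,merge)→3650, (A,nl_idx)→5550, (C,hash)→8700, (A,nl)→16500, (C,nl_idx)→28700 …(+2); best=3050 via (A,hash)
  {CEF}: card=1500; try (F,merge)→7850, (E,hash)→9900, (F,hash)→10650, (E,merge)→38850, (F,nl)→76500, (E,nl)→380000; best=7850 via (F,merge)
  {ACEF}: card=30000; try (A,hash)→10750, (F,hash)→15050, (A,merge)→26650, (F,merge)→47050, (A,nl_idx)→48350, (A,nl)→157850 …(+1); best=10750 via (A,hash)

10750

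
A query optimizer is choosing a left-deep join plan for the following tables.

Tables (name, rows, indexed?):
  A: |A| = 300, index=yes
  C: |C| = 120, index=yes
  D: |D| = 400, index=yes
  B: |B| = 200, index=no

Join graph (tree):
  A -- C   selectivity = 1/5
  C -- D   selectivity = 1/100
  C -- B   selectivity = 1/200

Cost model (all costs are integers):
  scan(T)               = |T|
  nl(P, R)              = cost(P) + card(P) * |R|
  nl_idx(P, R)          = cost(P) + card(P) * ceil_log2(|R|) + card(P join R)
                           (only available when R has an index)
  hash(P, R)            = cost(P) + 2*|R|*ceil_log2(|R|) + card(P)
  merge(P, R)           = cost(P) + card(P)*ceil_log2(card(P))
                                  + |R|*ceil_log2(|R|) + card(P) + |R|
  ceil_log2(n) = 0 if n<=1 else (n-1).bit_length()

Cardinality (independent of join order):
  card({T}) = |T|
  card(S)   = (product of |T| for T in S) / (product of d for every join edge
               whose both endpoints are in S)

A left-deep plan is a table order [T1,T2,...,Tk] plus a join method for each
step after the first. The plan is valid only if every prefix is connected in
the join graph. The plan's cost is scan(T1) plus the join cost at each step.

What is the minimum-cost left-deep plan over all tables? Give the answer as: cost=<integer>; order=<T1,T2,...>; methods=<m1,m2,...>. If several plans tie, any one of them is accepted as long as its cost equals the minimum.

cost=9160; order=B,C,D,A; methods=nl_idx,nl_idx,hash

Selinger DP (subsets sized 1..n):
  {A}: scan cost=300, card=300
  {C}: scan cost=120, card=120
  {D}: scan cost=400, card=400
  {B}: scan cost=200, card=200
  {AC}: card=7200; try (C,hash)→2280, (A,merge)→4080, (C,merge)→4260, (A,hash)→5640, (A,nl_idx)→8400, (C,nl_idx)→9600 …(+2); best=2280 via (C,hash)
  {CD}: card=480; try (D,nl_idx)→1680, (C,hash)→2480, (C,nl_idx)→3680, (D,merge)→5080, (C,merge)→5360, (D,hash)→7440 …(+2); best=1680 via (D,nl_idx)
  {BC}: card=120; try (C,nl_idx)→1720, (C,hash)→2080, (B,merge)→2880, (C,merge)→2960, (B,hash)→3440, (B,nl)→24120 …(+1); best=1720 via (C,nl_idx)
  {ACD}: card=28800; try (A,hash)→7560, (A,merge)→9480, (D,hash)→16680, (A,nl_idx)→34800, (D,nl_idx)→95880, (D,merge)→107080 …(+2); best=7560 via (A,hash)
  {ABC}: card=7200; try (A,merge)→5680, (A,hash)→7240, (A,nl_idx)→10000, (B,hash)→12680, (A,nl)→37720, (B,merge)→104880 …(+1); best=5680 via (A,merge)
  {BCD}: card=480; try (D,nl_idx)→3280, (B,hash)→5360, (D,merge)→6680, (B,merge)→8280, (D,hash)→9040, (D,nl)→49720 …(+1); best=3280 via (D,nl_idx)
  {ABCD}: card=28800; try (A,hash)→9160, (A,merge)→11080, (D,hash)→20080, (A,nl_idx)→36400, (B,hash)→39560, (D,nl_idx)→99280 …(+5); best=9160 via (A,hash)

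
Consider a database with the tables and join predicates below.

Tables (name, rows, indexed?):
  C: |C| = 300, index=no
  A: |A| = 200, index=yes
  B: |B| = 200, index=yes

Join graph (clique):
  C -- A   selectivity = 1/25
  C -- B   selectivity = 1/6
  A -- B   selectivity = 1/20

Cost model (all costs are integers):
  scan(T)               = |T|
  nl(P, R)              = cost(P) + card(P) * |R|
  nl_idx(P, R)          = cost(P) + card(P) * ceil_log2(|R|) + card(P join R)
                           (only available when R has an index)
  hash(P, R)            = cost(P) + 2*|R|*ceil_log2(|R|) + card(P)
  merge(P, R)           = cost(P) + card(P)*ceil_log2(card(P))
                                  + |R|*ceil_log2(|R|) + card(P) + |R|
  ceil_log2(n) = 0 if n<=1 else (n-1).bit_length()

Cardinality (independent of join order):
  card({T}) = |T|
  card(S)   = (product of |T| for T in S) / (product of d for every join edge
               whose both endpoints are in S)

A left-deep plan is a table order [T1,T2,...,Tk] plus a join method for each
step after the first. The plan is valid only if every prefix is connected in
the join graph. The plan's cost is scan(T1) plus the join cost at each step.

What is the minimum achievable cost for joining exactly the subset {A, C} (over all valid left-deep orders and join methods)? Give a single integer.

3800

Selinger DP over subsets of {A,C}:
  {C}: scan cost=300, card=300
  {A}: scan cost=200, card=200
  {AC}: card=2400; try (A,hash)→3800, (C,merge)→5000, (A,merge)→5100, (A,nl_idx)→5100, (C,hash)→5800, (C,nl)→60200 …(+1); best=3800 via (A,hash)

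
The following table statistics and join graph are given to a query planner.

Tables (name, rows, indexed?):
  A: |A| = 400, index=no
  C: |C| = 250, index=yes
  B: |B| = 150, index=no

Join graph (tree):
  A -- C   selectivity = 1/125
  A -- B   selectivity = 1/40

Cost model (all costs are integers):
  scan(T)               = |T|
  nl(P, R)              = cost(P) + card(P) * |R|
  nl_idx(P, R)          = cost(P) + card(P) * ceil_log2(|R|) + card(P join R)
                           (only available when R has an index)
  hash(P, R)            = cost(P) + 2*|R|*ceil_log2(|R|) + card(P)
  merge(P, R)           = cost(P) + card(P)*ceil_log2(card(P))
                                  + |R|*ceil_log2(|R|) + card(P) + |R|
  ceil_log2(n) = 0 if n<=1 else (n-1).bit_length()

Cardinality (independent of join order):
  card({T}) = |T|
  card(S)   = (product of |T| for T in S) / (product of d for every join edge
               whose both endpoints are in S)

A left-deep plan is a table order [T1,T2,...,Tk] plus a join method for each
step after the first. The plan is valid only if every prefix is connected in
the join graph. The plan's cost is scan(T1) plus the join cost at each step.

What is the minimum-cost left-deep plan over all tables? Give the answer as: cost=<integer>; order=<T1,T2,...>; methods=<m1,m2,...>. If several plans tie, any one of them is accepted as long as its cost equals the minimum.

Selinger DP (subsets sized 1..n):
  {A}: scan cost=400, card=400
  {C}: scan cost=250, card=250
  {B}: scan cost=150, card=150
  {AC}: card=800; try (C,nl_idx)→4400, (C,hash)→4800, (A,merge)→6500, (C,merge)→6650, (A,hash)→7700, (A,nl)→100250 …(+1); best=4400 via (C,nl_idx)
  {AB}: card=1500; try (B,hash)→3200, (A,merge)→5500, (B,merge)→5750, (A,hash)→7500, (A,nl)→60150, (B,nl)→60400; best=3200 via (B,hash)
  {ABC}: card=3000; try (B,hash)→7600, (C,hash)→8700, (B,merge)→14550, (C,nl_idx)→18200, (C,merge)→23450, (B,nl)→124400 …(+1); best=7600 via (B,hash)

cost=7600; order=A,C,B; methods=nl_idx,hash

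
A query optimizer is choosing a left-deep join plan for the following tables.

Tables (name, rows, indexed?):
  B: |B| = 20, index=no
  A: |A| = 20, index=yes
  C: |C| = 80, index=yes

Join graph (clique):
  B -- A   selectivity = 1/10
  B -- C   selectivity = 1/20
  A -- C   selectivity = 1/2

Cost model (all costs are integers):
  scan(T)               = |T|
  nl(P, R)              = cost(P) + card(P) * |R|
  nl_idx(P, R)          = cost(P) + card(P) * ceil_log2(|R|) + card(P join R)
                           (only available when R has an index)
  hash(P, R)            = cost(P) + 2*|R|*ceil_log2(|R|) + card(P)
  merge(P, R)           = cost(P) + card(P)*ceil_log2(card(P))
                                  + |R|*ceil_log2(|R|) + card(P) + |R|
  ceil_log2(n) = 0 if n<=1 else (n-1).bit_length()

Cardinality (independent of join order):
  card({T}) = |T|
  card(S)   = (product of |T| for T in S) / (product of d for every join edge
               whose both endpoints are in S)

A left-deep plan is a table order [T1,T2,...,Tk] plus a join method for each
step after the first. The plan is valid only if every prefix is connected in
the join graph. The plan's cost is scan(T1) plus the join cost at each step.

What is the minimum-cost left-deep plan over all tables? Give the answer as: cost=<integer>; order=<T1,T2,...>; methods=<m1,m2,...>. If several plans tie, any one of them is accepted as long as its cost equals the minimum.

Selinger DP (subsets sized 1..n):
  {B}: scan cost=20, card=20
  {A}: scan cost=20, card=20
  {C}: scan cost=80, card=80
  {AB}: card=40; try (A,nl_idx)→160, (B,hash)→240, (A,hash)→240, (B,merge)→260, (A,merge)→260, (B,nl)→420 …(+1); best=160 via (A,nl_idx)
  {BC}: card=80; try (C,nl_idx)→240, (B,hash)→360, (C,merge)→780, (B,merge)→840, (C,hash)→1160, (C,nl)→1620 …(+1); best=240 via (C,nl_idx)
  {AC}: card=800; try (A,hash)→360, (C,merge)→780, (A,merge)→840, (C,nl_idx)→960, (C,hash)→1160, (A,nl_idx)→1280 …(+2); best=360 via (A,hash)
  {ABC}: card=80; try (C,nl_idx)→520, (A,hash)→520, (A,nl_idx)→720, (A,merge)→1000, (C,merge)→1080, (C,hash)→1320 …(+5); best=520 via (C,nl_idx)

cost=520; order=B,A,C; methods=nl_idx,nl_idx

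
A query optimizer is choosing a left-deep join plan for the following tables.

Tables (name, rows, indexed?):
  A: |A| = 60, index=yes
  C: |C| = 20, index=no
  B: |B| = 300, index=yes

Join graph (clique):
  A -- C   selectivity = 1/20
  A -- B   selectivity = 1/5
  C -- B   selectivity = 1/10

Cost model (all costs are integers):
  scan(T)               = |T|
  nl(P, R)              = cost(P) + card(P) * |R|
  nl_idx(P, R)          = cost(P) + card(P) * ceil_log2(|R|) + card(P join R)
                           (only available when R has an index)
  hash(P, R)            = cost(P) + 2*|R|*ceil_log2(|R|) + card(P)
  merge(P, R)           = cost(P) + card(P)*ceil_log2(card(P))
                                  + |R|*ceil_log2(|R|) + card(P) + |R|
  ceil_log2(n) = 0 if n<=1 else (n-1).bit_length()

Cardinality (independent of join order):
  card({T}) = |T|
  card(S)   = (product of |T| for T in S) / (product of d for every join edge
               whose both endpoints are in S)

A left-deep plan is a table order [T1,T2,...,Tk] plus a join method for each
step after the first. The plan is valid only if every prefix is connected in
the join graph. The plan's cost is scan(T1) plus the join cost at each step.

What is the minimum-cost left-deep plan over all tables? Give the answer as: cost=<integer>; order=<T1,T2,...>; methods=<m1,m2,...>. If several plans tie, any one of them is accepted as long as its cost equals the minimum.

cost=1100; order=C,A,B; methods=nl_idx,nl_idx

Selinger DP (subsets sized 1..n):
  {A}: scan cost=60, card=60
  {C}: scan cost=20, card=20
  {B}: scan cost=300, card=300
  {AC}: card=60; try (A,nl_idx)→200, (C,hash)→320, (A,merge)→560, (C,merge)→600, (A,hash)→760, (A,nl)→1220 …(+1); best=200 via (A,nl_idx)
  {AB}: card=3600; try (A,hash)→1320, (B,merge)→3480, (A,merge)→3720, (B,nl_idx)→4200, (B,hash)→5520, (A,nl_idx)→5700 …(+2); best=1320 via (A,hash)
  {BC}: card=600; try (C,hash)→800, (B,nl_idx)→800, (B,merge)→3140, (C,merge)→3420, (B,hash)→5440, (B,nl)→6020 …(+1); best=800 via (C,hash)
  {ABC}: card=360; try (B,nl_idx)→1100, (A,hash)→2120, (B,merge)→3620, (A,nl_idx)→4760, (C,hash)→5120, (B,hash)→5660 …(+5); best=1100 via (B,nl_idx)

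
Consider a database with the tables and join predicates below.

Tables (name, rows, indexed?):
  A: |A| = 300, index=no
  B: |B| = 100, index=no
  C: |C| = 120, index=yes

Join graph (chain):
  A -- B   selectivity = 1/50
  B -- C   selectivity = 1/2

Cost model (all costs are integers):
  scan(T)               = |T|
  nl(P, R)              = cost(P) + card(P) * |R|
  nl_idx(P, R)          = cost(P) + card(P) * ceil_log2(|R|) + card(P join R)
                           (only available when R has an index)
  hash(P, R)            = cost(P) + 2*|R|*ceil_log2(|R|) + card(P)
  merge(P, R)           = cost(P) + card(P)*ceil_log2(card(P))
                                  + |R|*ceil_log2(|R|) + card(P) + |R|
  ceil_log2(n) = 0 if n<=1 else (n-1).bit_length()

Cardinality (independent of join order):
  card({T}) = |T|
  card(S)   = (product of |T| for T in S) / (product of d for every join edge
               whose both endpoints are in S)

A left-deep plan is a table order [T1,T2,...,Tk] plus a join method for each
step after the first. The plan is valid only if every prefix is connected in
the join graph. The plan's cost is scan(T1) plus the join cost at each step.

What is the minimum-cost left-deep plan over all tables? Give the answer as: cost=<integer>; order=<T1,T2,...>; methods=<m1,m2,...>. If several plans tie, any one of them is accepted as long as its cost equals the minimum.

cost=4280; order=A,B,C; methods=hash,hash

Selinger DP (subsets sized 1..n):
  {A}: scan cost=300, card=300
  {B}: scan cost=100, card=100
  {C}: scan cost=120, card=120
  {AB}: card=600; try (B,hash)→2000, (A,merge)→3900, (B,merge)→4100, (A,hash)→5600, (A,nl)→30100, (B,nl)→30300; best=2000 via (B,hash)
  {BC}: card=6000; try (B,hash)→1640, (C,merge)→1860, (C,hash)→1880, (B,merge)→1880, (C,nl_idx)→6800, (C,nl)→12100 …(+1); best=1640 via (B,hash)
  {ABC}: card=36000; try (C,hash)→4280, (C,merge)→9560, (A,hash)→13040, (C,nl_idx)→42200, (C,nl)→74000, (A,merge)→88640 …(+1); best=4280 via (C,hash)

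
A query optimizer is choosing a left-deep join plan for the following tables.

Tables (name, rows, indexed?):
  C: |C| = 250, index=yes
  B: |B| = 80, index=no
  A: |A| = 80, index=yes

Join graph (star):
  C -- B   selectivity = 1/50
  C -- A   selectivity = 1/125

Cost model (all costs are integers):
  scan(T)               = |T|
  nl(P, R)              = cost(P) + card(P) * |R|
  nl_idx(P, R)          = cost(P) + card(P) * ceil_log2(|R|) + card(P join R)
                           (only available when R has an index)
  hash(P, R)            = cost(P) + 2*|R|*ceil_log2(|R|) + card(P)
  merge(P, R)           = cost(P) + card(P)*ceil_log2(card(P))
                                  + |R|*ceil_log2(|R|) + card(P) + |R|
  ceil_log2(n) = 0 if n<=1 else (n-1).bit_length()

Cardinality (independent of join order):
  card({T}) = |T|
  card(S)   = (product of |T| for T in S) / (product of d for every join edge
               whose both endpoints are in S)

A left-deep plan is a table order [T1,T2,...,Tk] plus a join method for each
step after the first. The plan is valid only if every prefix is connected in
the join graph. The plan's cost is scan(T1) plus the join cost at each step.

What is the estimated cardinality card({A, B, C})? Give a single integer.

256

Tables in S: A(80), B(80), C(250)
Edges inside S: C-B(d=50), C-A(d=125)
numerator = 80 * 80 * 250 = 1600000
denominator = 50 * 125 = 6250
card(S) = 1600000 / 6250 = 256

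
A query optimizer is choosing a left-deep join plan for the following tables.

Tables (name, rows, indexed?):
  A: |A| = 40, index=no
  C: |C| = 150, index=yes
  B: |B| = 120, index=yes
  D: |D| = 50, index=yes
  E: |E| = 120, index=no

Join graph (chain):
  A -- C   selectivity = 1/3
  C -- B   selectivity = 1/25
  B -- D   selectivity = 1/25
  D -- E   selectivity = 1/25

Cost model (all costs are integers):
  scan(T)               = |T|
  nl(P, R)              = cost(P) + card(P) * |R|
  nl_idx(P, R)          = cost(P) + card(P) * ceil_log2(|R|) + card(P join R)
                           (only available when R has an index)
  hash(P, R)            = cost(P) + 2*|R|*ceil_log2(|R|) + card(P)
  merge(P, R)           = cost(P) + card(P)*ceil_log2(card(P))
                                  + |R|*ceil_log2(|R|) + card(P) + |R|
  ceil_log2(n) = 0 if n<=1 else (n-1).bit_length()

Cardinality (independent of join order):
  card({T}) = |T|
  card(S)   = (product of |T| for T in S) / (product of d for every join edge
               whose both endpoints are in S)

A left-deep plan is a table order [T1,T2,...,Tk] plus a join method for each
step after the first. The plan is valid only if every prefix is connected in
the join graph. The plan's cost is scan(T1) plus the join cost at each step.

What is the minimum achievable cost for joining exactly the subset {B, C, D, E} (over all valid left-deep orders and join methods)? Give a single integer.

6112

Selinger DP over subsets of {B,C,D,E}:
  {C}: scan cost=150, card=150
  {B}: scan cost=120, card=120
  {D}: scan cost=50, card=50
  {E}: scan cost=120, card=120
  {BC}: card=720; try (C,nl_idx)→1800, (B,nl_idx)→1920, (B,hash)→1980, (C,merge)→2430, (B,merge)→2460, (C,hash)→2640 …(+2); best=1800 via (C,nl_idx)
  {BD}: card=240; try (B,nl_idx)→640, (D,hash)→840, (D,nl_idx)→1080, (B,merge)→1360, (D,merge)→1430, (B,hash)→1780 …(+2); best=640 via (B,nl_idx)
  {DE}: card=240; try (D,hash)→840, (D,nl_idx)→1080, (E,merge)→1360, (D,merge)→1430, (E,hash)→1780, (E,nl)→6050 …(+1); best=840 via (D,hash)
  {BCD}: card=1440; try (D,hash)→3120, (C,hash)→3280, (C,nl_idx)→4000, (C,merge)→4150, (D,nl_idx)→7560, (D,merge)→10070 …(+2); best=3120 via (D,hash)
  {BDE}: card=1152; try (E,hash)→2560, (B,hash)→2760, (B,nl_idx)→3672, (E,merge)→3760, (B,merge)→3960, (E,nl)→29440 …(+1); best=2560 via (E,hash)
  {BCDE}: card=6912; try (C,hash)→6112, (E,hash)→6240, (C,merge)→17734, (C,nl_idx)→18688, (E,merge)→21360, (C,nl)→175360 …(+1); best=6112 via (C,hash)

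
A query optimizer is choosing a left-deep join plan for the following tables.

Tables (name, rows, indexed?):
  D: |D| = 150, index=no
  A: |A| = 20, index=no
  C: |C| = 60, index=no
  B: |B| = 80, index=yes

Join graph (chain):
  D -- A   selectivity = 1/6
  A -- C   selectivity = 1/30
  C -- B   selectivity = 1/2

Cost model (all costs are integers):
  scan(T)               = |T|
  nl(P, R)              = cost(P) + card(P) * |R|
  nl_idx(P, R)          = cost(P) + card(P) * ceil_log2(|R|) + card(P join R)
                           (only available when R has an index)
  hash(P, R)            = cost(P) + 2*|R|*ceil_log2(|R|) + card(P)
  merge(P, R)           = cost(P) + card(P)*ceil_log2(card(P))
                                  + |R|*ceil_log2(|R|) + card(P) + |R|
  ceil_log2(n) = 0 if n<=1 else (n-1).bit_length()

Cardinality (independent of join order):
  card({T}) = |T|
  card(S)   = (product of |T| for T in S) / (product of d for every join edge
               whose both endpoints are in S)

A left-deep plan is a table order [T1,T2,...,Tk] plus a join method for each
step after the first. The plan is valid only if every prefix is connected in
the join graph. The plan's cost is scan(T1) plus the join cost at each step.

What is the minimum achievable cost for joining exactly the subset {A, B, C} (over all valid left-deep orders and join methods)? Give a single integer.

Selinger DP over subsets of {A,B,C}:
  {A}: scan cost=20, card=20
  {C}: scan cost=60, card=60
  {B}: scan cost=80, card=80
  {AC}: card=40; try (A,hash)→320, (C,merge)→560, (A,merge)→600, (C,hash)→760, (C,nl)→1220, (A,nl)→1260; best=320 via (A,hash)
  {BC}: card=2400; try (C,hash)→880, (B,merge)→1120, (C,merge)→1140, (B,hash)→1240, (B,nl_idx)→2880, (B,nl)→4860 …(+1); best=880 via (C,hash)
  {ABC}: card=1600; try (B,merge)→1240, (B,hash)→1480, (B,nl_idx)→2200, (A,hash)→3480, (B,nl)→3520, (A,merge)→32200 …(+1); best=1240 via (B,merge)

1240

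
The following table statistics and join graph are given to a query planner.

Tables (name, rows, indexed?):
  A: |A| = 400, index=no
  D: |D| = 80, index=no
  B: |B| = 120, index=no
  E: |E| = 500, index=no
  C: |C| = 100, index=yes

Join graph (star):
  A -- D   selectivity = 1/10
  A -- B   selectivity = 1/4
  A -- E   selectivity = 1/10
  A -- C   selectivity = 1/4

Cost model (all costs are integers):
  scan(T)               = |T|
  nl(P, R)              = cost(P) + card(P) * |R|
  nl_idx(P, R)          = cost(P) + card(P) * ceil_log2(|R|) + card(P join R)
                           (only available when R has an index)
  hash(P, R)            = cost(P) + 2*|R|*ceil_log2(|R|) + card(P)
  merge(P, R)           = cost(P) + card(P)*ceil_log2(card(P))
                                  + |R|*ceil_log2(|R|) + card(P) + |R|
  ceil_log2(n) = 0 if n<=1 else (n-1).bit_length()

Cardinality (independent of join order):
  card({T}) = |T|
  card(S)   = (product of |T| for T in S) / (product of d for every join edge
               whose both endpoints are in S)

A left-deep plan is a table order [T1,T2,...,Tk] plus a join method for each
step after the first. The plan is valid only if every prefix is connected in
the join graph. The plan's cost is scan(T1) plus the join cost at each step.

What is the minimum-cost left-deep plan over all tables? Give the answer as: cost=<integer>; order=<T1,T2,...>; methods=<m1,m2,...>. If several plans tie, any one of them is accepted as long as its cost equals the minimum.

cost=2497200; order=A,D,C,B,E; methods=hash,hash,hash,hash

Selinger DP (subsets sized 1..n):
  {A}: scan cost=400, card=400
  {D}: scan cost=80, card=80
  {B}: scan cost=120, card=120
  {E}: scan cost=500, card=500
  {C}: scan cost=100, card=100
  {AD}: card=3200; try (D,hash)→1920, (A,merge)→4720, (D,merge)→5040, (A,hash)→7360, (A,nl)→32080, (D,nl)→32400; best=1920 via (D,hash)
  {AB}: card=12000; try (B,hash)→2480, (A,merge)→5080, (B,merge)→5360, (A,hash)→7440, (A,nl)→48120, (B,nl)→48400; best=2480 via (B,hash)
  {AE}: card=20000; try (A,hash)→8200, (E,merge)→9400, (A,merge)→9500, (E,hash)→9800, (E,nl)→200400, (A,nl)→200500; best=8200 via (A,hash)
  {AC}: card=10000; try (C,hash)→2200, (A,merge)→4900, (C,merge)→5200, (A,hash)→7400, (C,nl_idx)→13200, (A,nl)→40100 …(+1); best=2200 via (C,hash)
  {ABD}: card=96000; try (B,hash)→6800, (D,hash)→15600, (B,merge)→44480, (D,merge)→183120, (B,nl)→385920, (D,nl)→962480; best=6800 via (B,hash)
  {ADE}: card=160000; try (E,hash)→14120, (D,hash)→29320, (E,merge)→48520, (D,merge)→328840, (E,nl)→1601920, (D,nl)→1608200; best=14120 via (E,hash)
  {ACD}: card=80000; try (C,hash)→6520, (D,hash)→13320, (C,merge)→44320, (C,nl_idx)→104320, (D,merge)→152840, (C,nl)→321920 …(+1); best=6520 via (C,hash)
  {ABE}: card=600000; try (E,hash)→23480, (B,hash)→29880, (E,merge)→187480, (B,merge)→329160, (B,nl)→2408200, (E,nl)→6002480; best=23480 via (E,hash)
  {ABC}: card=300000; try (B,hash)→13880, (C,hash)→15880, (B,merge)→153160, (C,merge)→183280, (C,nl_idx)→386480, (B,nl)→1202200 …(+1); best=13880 via (B,hash)
  {ACE}: card=500000; try (E,hash)→21200, (C,hash)→29600, (E,merge)→157200, (C,merge)→329000, (C,nl_idx)→648200, (C,nl)→2008200 …(+1); best=21200 via (E,hash)
  {ABDE}: card=4800000; try (E,hash)→111800, (B,hash)→175800, (D,hash)→624600, (E,merge)→1739800, (B,merge)→3055080, (D,merge)→12624120 …(+3); best=111800 via (E,hash)
  {ABCD}: card=2400000; try (B,hash)→88200, (C,hash)→104200, (D,hash)→315000, (B,merge)→1447480, (C,merge)→1735600, (C,nl_idx)→3078800 …(+4); best=88200 via (B,hash)
  {ACDE}: card=4000000; try (E,hash)→95520, (C,hash)→175520, (D,hash)→522320, (E,merge)→1451520, (C,merge)→3054920, (C,nl_idx)→5134120 …(+4); best=95520 via (E,hash)
  {ABCE}: card=15000000; try (E,hash)→322880, (B,hash)→522880, (C,hash)→624880, (E,merge)→6018880, (B,merge)→10022160, (C,merge)→12624280 …(+4); best=322880 via (E,hash)
  {ABCDE}: card=120000000; try (E,hash)→2497200, (B,hash)→4097200, (C,hash)→4913200, (D,hash)→15324000, (E,merge)→55293200, (B,merge)→92096480 …(+7); best=2497200 via (E,hash)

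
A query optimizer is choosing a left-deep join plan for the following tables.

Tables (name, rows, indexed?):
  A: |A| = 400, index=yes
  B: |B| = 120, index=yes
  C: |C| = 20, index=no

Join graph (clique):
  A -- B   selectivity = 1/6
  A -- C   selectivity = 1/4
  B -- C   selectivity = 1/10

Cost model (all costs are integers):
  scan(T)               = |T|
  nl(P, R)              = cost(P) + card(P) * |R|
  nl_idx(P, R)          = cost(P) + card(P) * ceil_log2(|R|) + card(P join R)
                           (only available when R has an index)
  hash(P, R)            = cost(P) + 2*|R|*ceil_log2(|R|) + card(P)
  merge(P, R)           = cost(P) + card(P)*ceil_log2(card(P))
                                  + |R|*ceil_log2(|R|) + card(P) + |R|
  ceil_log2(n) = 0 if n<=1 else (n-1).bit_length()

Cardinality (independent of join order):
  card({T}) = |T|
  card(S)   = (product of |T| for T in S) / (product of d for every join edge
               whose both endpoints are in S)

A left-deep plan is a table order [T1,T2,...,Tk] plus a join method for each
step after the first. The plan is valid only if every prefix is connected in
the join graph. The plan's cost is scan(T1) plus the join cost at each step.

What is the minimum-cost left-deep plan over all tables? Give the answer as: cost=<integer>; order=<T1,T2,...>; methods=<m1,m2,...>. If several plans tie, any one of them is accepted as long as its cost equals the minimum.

cost=4680; order=A,C,B; methods=hash,hash

Selinger DP (subsets sized 1..n):
  {A}: scan cost=400, card=400
  {B}: scan cost=120, card=120
  {C}: scan cost=20, card=20
  {AB}: card=8000; try (B,hash)→2480, (A,merge)→5080, (B,merge)→5360, (A,hash)→7440, (A,nl_idx)→9200, (B,nl_idx)→11200 …(+2); best=2480 via (B,hash)
  {AC}: card=2000; try (C,hash)→1000, (A,nl_idx)→2200, (A,merge)→4140, (C,merge)→4520, (A,hash)→7240, (A,nl)→8020 …(+1); best=1000 via (C,hash)
  {BC}: card=240; try (B,nl_idx)→400, (C,hash)→440, (B,merge)→1100, (C,merge)→1200, (B,hash)→1720, (B,nl)→2420 …(+1); best=400 via (B,nl_idx)
  {ABC}: card=4000; try (B,hash)→4680, (A,merge)→6560, (A,nl_idx)→6560, (A,hash)→7840, (C,hash)→10680, (B,nl_idx)→19000 …(+5); best=4680 via (B,hash)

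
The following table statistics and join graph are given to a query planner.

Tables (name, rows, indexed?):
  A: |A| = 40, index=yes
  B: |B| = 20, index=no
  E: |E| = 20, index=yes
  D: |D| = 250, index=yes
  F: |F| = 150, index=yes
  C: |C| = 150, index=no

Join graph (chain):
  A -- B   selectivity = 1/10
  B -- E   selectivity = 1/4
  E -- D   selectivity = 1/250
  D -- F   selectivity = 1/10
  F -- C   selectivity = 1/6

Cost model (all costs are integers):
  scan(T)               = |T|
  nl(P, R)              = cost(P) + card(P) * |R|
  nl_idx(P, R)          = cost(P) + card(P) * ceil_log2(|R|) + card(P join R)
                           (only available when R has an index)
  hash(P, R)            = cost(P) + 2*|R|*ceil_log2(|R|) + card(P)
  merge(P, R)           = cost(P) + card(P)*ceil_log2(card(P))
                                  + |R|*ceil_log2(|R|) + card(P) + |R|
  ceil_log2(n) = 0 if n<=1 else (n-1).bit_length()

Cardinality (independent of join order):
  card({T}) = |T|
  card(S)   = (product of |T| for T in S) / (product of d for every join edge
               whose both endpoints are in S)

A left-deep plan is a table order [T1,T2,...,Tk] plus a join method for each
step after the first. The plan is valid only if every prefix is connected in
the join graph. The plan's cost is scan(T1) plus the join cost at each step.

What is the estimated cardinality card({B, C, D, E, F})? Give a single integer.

37500

Tables in S: B(20), C(150), D(250), E(20), F(150)
Edges inside S: B-E(d=4), E-D(d=250), D-F(d=10), F-C(d=6)
numerator = 20 * 150 * 250 * 20 * 150 = 2250000000
denominator = 4 * 250 * 10 * 6 = 60000
card(S) = 2250000000 / 60000 = 37500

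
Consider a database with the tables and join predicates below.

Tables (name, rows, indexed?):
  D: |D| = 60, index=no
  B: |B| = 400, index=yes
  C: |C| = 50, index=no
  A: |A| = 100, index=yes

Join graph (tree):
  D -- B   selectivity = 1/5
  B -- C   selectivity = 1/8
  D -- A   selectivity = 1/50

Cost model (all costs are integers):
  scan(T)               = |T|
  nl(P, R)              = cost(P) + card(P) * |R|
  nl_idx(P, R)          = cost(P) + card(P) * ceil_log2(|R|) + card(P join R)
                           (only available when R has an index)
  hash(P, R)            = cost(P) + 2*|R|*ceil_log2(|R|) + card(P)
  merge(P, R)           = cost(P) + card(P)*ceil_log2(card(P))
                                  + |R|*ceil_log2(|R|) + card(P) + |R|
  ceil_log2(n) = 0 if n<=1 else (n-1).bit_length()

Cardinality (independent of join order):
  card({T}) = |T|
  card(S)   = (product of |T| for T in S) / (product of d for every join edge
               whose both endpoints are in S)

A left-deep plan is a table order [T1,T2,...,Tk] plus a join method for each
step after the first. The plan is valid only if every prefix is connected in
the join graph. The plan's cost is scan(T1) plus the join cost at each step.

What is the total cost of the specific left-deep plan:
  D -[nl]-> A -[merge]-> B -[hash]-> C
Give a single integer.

step 1: scan D: cost=60, card=60
step 2: join A via nl
    card(P join A) = 60*100/(50) = 120
    cost = 60 + 60*100 = 6060
step 3: join B via merge
    card(P join B) = 120*400/(5) = 9600
    cost = 6060 + 120*7 + 400*9 + 120 + 400 = 11020
step 4: join C via hash
    card(P join C) = 9600*50/(8) = 60000
    cost = 11020 + 2*50*6 + 9600 = 21220

21220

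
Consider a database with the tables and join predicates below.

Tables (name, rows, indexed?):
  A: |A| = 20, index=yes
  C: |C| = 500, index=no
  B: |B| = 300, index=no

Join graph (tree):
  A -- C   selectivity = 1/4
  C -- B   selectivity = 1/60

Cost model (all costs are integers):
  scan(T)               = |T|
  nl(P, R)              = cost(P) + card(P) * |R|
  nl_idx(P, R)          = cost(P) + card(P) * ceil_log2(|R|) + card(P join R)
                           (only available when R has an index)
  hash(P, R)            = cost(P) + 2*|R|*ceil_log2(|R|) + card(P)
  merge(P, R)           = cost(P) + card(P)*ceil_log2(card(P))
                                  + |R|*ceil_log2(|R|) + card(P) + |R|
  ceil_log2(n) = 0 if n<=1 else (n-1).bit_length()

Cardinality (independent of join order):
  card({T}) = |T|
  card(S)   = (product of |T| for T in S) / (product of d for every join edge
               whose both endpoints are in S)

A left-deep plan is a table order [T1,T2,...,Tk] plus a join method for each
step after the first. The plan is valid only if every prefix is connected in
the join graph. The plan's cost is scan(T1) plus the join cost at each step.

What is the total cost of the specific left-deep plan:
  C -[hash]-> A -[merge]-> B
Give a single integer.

step 1: scan C: cost=500, card=500
step 2: join A via hash
    card(P join A) = 500*20/(4) = 2500
    cost = 500 + 2*20*5 + 500 = 1200
step 3: join B via merge
    card(P join B) = 2500*300/(60) = 12500
    cost = 1200 + 2500*12 + 300*9 + 2500 + 300 = 36700

36700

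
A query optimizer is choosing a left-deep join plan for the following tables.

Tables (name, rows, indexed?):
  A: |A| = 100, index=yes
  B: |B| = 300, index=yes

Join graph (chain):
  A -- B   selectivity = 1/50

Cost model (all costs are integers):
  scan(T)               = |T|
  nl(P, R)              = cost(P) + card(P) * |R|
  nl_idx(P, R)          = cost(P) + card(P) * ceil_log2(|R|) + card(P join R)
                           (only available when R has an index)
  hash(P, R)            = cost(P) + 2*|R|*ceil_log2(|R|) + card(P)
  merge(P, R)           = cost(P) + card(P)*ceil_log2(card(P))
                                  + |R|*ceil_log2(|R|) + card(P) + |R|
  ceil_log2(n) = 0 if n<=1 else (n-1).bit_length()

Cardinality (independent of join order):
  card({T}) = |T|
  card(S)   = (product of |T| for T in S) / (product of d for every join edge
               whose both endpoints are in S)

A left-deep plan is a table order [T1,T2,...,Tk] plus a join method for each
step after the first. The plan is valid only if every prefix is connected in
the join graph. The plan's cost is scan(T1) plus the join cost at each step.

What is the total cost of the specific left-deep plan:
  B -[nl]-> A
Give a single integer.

step 1: scan B: cost=300, card=300
step 2: join A via nl
    card(P join A) = 300*100/(50) = 600
    cost = 300 + 300*100 = 30300

30300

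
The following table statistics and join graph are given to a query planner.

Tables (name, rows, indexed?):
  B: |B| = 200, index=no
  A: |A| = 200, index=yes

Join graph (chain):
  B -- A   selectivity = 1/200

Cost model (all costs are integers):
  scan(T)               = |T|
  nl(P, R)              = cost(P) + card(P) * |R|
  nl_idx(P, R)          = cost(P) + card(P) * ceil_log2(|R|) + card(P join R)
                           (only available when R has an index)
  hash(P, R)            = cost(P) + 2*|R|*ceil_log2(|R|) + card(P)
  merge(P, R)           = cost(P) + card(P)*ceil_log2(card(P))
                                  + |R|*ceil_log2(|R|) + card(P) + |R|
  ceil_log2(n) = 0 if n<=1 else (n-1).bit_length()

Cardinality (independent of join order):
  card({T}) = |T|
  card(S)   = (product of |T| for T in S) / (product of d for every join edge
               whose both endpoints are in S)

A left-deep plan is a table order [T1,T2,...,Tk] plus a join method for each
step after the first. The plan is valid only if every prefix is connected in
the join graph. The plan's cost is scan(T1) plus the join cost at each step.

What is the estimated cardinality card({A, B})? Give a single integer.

Tables in S: A(200), B(200)
Edges inside S: B-A(d=200)
numerator = 200 * 200 = 40000
denominator = 200 = 200
card(S) = 40000 / 200 = 200

200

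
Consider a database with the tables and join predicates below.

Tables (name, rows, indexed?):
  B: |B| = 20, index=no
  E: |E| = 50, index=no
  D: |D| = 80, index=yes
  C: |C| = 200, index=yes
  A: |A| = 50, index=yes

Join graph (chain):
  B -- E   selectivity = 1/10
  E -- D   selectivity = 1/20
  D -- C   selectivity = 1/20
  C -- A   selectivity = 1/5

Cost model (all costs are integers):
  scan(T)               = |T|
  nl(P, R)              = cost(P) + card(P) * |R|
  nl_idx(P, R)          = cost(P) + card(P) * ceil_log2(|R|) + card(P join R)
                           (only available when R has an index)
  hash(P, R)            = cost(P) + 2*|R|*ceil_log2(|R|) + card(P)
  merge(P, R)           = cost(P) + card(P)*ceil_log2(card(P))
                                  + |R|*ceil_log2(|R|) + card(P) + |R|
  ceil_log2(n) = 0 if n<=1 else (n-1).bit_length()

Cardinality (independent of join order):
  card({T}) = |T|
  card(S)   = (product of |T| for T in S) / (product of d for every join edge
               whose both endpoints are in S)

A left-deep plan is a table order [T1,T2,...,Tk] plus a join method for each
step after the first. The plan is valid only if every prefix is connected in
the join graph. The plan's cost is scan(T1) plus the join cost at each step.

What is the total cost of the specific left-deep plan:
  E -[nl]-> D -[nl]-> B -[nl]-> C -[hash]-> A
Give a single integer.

step 1: scan E: cost=50, card=50
step 2: join D via nl
    card(P join D) = 50*80/(20) = 200
    cost = 50 + 50*80 = 4050
step 3: join B via nl
    card(P join B) = 200*20/(10) = 400
    cost = 4050 + 200*20 = 8050
step 4: join C via nl
    card(P join C) = 400*200/(20) = 4000
    cost = 8050 + 400*200 = 88050
step 5: join A via hash
    card(P join A) = 4000*50/(5) = 40000
    cost = 88050 + 2*50*6 + 4000 = 92650

92650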